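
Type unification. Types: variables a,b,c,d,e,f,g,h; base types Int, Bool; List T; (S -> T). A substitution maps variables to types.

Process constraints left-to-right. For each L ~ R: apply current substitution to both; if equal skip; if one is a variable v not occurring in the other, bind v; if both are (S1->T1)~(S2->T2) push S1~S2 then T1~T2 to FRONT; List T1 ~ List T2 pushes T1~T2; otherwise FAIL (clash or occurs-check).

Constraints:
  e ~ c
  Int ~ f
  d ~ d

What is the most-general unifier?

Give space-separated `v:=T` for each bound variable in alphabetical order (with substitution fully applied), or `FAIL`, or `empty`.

Answer: e:=c f:=Int

Derivation:
step 1: unify e ~ c  [subst: {-} | 2 pending]
  bind e := c
step 2: unify Int ~ f  [subst: {e:=c} | 1 pending]
  bind f := Int
step 3: unify d ~ d  [subst: {e:=c, f:=Int} | 0 pending]
  -> identical, skip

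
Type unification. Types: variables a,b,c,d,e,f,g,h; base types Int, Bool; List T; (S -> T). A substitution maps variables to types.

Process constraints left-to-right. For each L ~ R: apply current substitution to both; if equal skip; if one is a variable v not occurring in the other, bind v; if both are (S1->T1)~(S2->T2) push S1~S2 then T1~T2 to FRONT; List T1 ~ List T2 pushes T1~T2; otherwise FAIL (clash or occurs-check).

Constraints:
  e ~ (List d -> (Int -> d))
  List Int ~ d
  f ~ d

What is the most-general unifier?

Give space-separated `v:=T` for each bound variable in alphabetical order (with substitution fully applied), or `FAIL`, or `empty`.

Answer: d:=List Int e:=(List List Int -> (Int -> List Int)) f:=List Int

Derivation:
step 1: unify e ~ (List d -> (Int -> d))  [subst: {-} | 2 pending]
  bind e := (List d -> (Int -> d))
step 2: unify List Int ~ d  [subst: {e:=(List d -> (Int -> d))} | 1 pending]
  bind d := List Int
step 3: unify f ~ List Int  [subst: {e:=(List d -> (Int -> d)), d:=List Int} | 0 pending]
  bind f := List Int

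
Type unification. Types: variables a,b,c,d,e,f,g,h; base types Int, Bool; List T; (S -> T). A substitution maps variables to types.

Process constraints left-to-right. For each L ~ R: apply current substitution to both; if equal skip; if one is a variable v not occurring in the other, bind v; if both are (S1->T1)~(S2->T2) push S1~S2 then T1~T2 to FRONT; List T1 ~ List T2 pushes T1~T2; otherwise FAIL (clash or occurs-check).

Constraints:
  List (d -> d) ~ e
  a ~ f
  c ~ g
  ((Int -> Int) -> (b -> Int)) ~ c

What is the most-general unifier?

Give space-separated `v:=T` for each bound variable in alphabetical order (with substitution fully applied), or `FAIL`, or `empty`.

Answer: a:=f c:=((Int -> Int) -> (b -> Int)) e:=List (d -> d) g:=((Int -> Int) -> (b -> Int))

Derivation:
step 1: unify List (d -> d) ~ e  [subst: {-} | 3 pending]
  bind e := List (d -> d)
step 2: unify a ~ f  [subst: {e:=List (d -> d)} | 2 pending]
  bind a := f
step 3: unify c ~ g  [subst: {e:=List (d -> d), a:=f} | 1 pending]
  bind c := g
step 4: unify ((Int -> Int) -> (b -> Int)) ~ g  [subst: {e:=List (d -> d), a:=f, c:=g} | 0 pending]
  bind g := ((Int -> Int) -> (b -> Int))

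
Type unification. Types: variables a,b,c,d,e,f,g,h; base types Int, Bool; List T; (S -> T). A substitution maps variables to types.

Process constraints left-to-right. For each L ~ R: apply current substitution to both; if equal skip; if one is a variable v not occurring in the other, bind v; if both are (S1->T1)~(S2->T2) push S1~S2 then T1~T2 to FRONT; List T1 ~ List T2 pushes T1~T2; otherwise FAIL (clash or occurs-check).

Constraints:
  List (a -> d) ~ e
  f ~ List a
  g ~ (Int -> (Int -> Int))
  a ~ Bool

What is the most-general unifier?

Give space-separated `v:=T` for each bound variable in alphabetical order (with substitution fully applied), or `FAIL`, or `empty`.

Answer: a:=Bool e:=List (Bool -> d) f:=List Bool g:=(Int -> (Int -> Int))

Derivation:
step 1: unify List (a -> d) ~ e  [subst: {-} | 3 pending]
  bind e := List (a -> d)
step 2: unify f ~ List a  [subst: {e:=List (a -> d)} | 2 pending]
  bind f := List a
step 3: unify g ~ (Int -> (Int -> Int))  [subst: {e:=List (a -> d), f:=List a} | 1 pending]
  bind g := (Int -> (Int -> Int))
step 4: unify a ~ Bool  [subst: {e:=List (a -> d), f:=List a, g:=(Int -> (Int -> Int))} | 0 pending]
  bind a := Bool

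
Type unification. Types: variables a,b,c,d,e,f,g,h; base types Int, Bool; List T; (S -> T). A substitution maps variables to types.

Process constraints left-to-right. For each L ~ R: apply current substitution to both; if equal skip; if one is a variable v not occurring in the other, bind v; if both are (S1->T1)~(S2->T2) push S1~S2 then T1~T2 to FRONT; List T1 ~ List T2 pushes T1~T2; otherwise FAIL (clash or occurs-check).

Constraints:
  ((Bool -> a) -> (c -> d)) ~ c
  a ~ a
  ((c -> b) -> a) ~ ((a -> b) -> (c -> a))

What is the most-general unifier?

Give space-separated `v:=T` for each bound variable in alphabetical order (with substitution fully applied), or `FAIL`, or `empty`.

step 1: unify ((Bool -> a) -> (c -> d)) ~ c  [subst: {-} | 2 pending]
  occurs-check fail

Answer: FAIL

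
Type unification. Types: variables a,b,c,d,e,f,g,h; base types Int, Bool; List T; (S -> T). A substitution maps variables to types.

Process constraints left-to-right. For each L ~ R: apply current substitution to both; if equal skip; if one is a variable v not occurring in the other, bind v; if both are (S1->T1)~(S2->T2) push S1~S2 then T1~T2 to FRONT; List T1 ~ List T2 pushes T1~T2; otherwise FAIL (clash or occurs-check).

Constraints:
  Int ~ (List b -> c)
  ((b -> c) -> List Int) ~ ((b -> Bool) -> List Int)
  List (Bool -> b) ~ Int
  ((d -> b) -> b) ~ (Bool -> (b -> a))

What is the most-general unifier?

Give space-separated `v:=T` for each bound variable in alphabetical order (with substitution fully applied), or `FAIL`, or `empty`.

step 1: unify Int ~ (List b -> c)  [subst: {-} | 3 pending]
  clash: Int vs (List b -> c)

Answer: FAIL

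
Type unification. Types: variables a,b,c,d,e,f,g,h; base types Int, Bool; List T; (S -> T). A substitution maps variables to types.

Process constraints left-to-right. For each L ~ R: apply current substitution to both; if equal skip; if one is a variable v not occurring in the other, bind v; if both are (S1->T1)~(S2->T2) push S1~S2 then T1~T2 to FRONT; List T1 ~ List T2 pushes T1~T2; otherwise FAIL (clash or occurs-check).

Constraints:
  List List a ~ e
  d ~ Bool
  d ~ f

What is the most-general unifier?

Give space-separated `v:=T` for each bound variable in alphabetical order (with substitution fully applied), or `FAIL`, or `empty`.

Answer: d:=Bool e:=List List a f:=Bool

Derivation:
step 1: unify List List a ~ e  [subst: {-} | 2 pending]
  bind e := List List a
step 2: unify d ~ Bool  [subst: {e:=List List a} | 1 pending]
  bind d := Bool
step 3: unify Bool ~ f  [subst: {e:=List List a, d:=Bool} | 0 pending]
  bind f := Bool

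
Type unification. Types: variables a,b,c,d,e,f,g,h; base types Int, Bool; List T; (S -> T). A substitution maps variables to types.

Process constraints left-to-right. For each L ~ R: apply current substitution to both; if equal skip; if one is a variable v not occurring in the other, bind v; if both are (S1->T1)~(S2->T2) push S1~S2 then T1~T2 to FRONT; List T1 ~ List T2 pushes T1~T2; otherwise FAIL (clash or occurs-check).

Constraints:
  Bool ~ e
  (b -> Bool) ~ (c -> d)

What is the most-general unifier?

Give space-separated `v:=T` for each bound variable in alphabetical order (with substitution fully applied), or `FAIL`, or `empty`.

step 1: unify Bool ~ e  [subst: {-} | 1 pending]
  bind e := Bool
step 2: unify (b -> Bool) ~ (c -> d)  [subst: {e:=Bool} | 0 pending]
  -> decompose arrow: push b~c, Bool~d
step 3: unify b ~ c  [subst: {e:=Bool} | 1 pending]
  bind b := c
step 4: unify Bool ~ d  [subst: {e:=Bool, b:=c} | 0 pending]
  bind d := Bool

Answer: b:=c d:=Bool e:=Bool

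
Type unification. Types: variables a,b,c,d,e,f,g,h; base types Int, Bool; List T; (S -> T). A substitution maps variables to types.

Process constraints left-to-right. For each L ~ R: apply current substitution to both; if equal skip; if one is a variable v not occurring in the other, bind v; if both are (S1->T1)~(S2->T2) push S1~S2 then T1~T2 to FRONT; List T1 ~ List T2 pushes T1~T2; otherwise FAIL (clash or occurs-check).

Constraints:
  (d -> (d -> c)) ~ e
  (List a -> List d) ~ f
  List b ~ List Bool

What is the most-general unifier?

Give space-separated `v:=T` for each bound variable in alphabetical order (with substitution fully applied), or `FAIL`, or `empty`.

step 1: unify (d -> (d -> c)) ~ e  [subst: {-} | 2 pending]
  bind e := (d -> (d -> c))
step 2: unify (List a -> List d) ~ f  [subst: {e:=(d -> (d -> c))} | 1 pending]
  bind f := (List a -> List d)
step 3: unify List b ~ List Bool  [subst: {e:=(d -> (d -> c)), f:=(List a -> List d)} | 0 pending]
  -> decompose List: push b~Bool
step 4: unify b ~ Bool  [subst: {e:=(d -> (d -> c)), f:=(List a -> List d)} | 0 pending]
  bind b := Bool

Answer: b:=Bool e:=(d -> (d -> c)) f:=(List a -> List d)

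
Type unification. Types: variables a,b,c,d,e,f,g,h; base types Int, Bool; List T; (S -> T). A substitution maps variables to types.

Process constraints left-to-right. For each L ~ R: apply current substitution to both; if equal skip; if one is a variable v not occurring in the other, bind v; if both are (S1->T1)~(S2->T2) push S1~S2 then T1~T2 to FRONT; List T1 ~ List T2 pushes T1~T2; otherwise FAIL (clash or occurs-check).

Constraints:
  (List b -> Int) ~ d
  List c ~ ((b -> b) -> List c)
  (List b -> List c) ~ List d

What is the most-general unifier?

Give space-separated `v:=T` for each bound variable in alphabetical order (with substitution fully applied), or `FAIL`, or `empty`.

step 1: unify (List b -> Int) ~ d  [subst: {-} | 2 pending]
  bind d := (List b -> Int)
step 2: unify List c ~ ((b -> b) -> List c)  [subst: {d:=(List b -> Int)} | 1 pending]
  clash: List c vs ((b -> b) -> List c)

Answer: FAIL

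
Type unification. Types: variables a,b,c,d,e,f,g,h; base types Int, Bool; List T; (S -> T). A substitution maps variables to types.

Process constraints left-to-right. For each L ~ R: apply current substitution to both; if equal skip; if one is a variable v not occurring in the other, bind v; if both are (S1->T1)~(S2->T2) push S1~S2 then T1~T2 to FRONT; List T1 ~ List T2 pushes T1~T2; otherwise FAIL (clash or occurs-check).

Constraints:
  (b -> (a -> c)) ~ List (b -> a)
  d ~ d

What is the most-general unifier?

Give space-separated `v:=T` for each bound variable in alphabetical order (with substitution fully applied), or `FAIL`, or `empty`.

Answer: FAIL

Derivation:
step 1: unify (b -> (a -> c)) ~ List (b -> a)  [subst: {-} | 1 pending]
  clash: (b -> (a -> c)) vs List (b -> a)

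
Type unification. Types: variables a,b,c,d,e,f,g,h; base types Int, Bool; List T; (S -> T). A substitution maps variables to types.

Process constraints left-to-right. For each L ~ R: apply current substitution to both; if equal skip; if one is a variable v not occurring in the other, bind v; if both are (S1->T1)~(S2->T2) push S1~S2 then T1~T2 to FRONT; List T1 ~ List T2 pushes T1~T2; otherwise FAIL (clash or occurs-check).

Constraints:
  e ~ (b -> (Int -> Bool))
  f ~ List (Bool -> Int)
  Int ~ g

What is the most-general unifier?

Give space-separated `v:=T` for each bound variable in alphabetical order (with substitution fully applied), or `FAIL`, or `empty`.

step 1: unify e ~ (b -> (Int -> Bool))  [subst: {-} | 2 pending]
  bind e := (b -> (Int -> Bool))
step 2: unify f ~ List (Bool -> Int)  [subst: {e:=(b -> (Int -> Bool))} | 1 pending]
  bind f := List (Bool -> Int)
step 3: unify Int ~ g  [subst: {e:=(b -> (Int -> Bool)), f:=List (Bool -> Int)} | 0 pending]
  bind g := Int

Answer: e:=(b -> (Int -> Bool)) f:=List (Bool -> Int) g:=Int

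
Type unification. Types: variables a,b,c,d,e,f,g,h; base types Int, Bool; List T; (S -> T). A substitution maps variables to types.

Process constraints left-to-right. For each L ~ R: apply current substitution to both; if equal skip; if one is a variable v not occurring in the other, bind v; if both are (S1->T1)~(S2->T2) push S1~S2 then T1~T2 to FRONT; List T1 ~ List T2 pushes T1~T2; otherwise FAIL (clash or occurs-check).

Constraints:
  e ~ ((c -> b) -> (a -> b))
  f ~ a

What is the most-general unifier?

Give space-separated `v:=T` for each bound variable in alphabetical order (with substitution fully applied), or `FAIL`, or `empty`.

step 1: unify e ~ ((c -> b) -> (a -> b))  [subst: {-} | 1 pending]
  bind e := ((c -> b) -> (a -> b))
step 2: unify f ~ a  [subst: {e:=((c -> b) -> (a -> b))} | 0 pending]
  bind f := a

Answer: e:=((c -> b) -> (a -> b)) f:=a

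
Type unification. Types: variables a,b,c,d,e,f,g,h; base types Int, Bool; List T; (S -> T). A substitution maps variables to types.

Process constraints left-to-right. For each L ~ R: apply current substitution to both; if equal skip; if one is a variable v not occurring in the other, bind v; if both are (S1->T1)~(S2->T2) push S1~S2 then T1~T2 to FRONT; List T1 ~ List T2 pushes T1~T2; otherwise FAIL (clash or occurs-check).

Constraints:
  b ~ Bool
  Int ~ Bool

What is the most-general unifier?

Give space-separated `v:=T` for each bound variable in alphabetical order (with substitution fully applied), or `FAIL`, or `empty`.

Answer: FAIL

Derivation:
step 1: unify b ~ Bool  [subst: {-} | 1 pending]
  bind b := Bool
step 2: unify Int ~ Bool  [subst: {b:=Bool} | 0 pending]
  clash: Int vs Bool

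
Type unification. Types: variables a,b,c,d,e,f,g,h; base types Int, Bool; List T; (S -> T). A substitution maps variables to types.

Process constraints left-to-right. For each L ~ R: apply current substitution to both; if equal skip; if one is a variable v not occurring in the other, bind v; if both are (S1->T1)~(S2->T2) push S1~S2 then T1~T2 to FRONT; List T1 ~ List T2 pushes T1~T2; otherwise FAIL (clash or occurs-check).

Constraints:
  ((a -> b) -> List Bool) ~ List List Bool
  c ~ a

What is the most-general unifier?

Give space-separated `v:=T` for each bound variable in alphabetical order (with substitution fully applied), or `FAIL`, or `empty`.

Answer: FAIL

Derivation:
step 1: unify ((a -> b) -> List Bool) ~ List List Bool  [subst: {-} | 1 pending]
  clash: ((a -> b) -> List Bool) vs List List Bool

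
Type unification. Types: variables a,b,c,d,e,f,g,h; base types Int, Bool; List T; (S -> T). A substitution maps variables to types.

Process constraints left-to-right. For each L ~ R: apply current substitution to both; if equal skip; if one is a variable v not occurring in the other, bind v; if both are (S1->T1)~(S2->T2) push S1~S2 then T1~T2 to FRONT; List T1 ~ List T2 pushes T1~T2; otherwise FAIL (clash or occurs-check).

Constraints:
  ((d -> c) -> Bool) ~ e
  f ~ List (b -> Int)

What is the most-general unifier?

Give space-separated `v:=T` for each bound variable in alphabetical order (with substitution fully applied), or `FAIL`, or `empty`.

Answer: e:=((d -> c) -> Bool) f:=List (b -> Int)

Derivation:
step 1: unify ((d -> c) -> Bool) ~ e  [subst: {-} | 1 pending]
  bind e := ((d -> c) -> Bool)
step 2: unify f ~ List (b -> Int)  [subst: {e:=((d -> c) -> Bool)} | 0 pending]
  bind f := List (b -> Int)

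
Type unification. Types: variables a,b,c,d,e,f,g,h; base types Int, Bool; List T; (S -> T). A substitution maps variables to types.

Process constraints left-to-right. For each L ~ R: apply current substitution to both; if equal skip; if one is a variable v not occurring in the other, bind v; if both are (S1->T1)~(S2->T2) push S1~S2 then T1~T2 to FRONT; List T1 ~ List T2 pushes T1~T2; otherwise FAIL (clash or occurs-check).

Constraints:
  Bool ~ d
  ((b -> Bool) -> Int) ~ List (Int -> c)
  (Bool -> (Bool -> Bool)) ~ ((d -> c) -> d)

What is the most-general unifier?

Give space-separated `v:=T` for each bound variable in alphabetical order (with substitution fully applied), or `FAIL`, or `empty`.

Answer: FAIL

Derivation:
step 1: unify Bool ~ d  [subst: {-} | 2 pending]
  bind d := Bool
step 2: unify ((b -> Bool) -> Int) ~ List (Int -> c)  [subst: {d:=Bool} | 1 pending]
  clash: ((b -> Bool) -> Int) vs List (Int -> c)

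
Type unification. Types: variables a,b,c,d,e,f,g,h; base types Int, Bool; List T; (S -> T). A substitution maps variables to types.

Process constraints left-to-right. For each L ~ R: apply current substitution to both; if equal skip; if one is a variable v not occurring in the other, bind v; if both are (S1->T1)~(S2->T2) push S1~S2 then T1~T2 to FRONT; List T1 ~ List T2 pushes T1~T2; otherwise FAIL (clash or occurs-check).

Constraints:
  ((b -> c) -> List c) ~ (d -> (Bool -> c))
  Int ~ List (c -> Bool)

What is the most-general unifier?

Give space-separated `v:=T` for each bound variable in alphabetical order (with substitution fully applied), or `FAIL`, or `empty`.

Answer: FAIL

Derivation:
step 1: unify ((b -> c) -> List c) ~ (d -> (Bool -> c))  [subst: {-} | 1 pending]
  -> decompose arrow: push (b -> c)~d, List c~(Bool -> c)
step 2: unify (b -> c) ~ d  [subst: {-} | 2 pending]
  bind d := (b -> c)
step 3: unify List c ~ (Bool -> c)  [subst: {d:=(b -> c)} | 1 pending]
  clash: List c vs (Bool -> c)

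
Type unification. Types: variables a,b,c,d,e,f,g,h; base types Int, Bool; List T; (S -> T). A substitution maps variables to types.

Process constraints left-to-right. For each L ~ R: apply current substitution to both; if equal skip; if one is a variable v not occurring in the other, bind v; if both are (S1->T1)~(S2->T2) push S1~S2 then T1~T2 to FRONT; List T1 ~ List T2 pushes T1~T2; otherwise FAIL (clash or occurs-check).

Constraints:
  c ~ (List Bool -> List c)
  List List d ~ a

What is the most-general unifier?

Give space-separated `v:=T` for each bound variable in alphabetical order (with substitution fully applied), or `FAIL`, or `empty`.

Answer: FAIL

Derivation:
step 1: unify c ~ (List Bool -> List c)  [subst: {-} | 1 pending]
  occurs-check fail: c in (List Bool -> List c)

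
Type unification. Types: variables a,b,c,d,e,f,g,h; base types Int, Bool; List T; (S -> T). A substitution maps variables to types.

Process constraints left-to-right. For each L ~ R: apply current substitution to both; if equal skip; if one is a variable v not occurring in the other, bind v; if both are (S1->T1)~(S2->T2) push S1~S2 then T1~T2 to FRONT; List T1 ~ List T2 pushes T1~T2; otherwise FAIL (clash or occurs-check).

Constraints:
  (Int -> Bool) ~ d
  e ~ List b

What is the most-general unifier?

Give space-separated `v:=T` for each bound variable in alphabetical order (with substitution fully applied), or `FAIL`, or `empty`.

step 1: unify (Int -> Bool) ~ d  [subst: {-} | 1 pending]
  bind d := (Int -> Bool)
step 2: unify e ~ List b  [subst: {d:=(Int -> Bool)} | 0 pending]
  bind e := List b

Answer: d:=(Int -> Bool) e:=List b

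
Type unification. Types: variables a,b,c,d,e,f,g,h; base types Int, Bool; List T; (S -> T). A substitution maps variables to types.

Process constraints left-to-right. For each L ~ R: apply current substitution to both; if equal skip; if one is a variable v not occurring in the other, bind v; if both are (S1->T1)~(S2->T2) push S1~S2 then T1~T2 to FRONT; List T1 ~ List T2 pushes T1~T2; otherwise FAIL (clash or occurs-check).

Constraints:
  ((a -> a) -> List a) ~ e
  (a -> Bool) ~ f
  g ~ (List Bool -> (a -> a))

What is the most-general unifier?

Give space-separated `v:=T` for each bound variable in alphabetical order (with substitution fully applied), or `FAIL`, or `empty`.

step 1: unify ((a -> a) -> List a) ~ e  [subst: {-} | 2 pending]
  bind e := ((a -> a) -> List a)
step 2: unify (a -> Bool) ~ f  [subst: {e:=((a -> a) -> List a)} | 1 pending]
  bind f := (a -> Bool)
step 3: unify g ~ (List Bool -> (a -> a))  [subst: {e:=((a -> a) -> List a), f:=(a -> Bool)} | 0 pending]
  bind g := (List Bool -> (a -> a))

Answer: e:=((a -> a) -> List a) f:=(a -> Bool) g:=(List Bool -> (a -> a))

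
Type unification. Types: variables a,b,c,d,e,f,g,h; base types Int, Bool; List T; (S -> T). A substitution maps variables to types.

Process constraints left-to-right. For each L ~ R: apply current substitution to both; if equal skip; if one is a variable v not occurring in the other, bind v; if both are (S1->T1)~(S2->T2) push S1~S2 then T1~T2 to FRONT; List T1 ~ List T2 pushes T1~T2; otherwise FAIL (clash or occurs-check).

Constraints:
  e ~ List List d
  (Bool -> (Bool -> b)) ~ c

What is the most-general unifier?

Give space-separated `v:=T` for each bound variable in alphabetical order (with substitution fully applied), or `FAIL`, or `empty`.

Answer: c:=(Bool -> (Bool -> b)) e:=List List d

Derivation:
step 1: unify e ~ List List d  [subst: {-} | 1 pending]
  bind e := List List d
step 2: unify (Bool -> (Bool -> b)) ~ c  [subst: {e:=List List d} | 0 pending]
  bind c := (Bool -> (Bool -> b))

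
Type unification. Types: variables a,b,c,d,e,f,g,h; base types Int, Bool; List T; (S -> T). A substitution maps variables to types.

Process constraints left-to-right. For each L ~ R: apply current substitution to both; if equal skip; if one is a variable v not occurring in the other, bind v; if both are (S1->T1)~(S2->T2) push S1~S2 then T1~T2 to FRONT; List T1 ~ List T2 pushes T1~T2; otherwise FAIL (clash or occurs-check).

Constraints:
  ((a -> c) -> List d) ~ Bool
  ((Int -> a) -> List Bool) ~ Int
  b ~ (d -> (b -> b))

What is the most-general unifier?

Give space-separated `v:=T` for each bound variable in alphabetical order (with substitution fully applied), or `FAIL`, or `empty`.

Answer: FAIL

Derivation:
step 1: unify ((a -> c) -> List d) ~ Bool  [subst: {-} | 2 pending]
  clash: ((a -> c) -> List d) vs Bool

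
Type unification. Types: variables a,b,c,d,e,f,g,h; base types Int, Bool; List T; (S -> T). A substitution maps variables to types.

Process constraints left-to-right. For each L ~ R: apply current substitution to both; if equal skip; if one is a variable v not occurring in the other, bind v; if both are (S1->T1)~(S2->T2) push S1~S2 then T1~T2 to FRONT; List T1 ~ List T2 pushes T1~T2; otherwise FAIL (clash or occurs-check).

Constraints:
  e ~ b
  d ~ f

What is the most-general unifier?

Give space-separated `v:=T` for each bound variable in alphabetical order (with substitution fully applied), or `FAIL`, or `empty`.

step 1: unify e ~ b  [subst: {-} | 1 pending]
  bind e := b
step 2: unify d ~ f  [subst: {e:=b} | 0 pending]
  bind d := f

Answer: d:=f e:=b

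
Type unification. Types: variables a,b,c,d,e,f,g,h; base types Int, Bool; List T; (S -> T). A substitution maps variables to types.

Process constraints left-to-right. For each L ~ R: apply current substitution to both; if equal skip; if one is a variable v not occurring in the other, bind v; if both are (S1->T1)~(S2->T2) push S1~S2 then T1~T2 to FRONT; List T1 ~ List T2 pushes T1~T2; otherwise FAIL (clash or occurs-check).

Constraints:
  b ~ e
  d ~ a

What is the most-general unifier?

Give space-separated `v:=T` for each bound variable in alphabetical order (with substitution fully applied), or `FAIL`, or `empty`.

Answer: b:=e d:=a

Derivation:
step 1: unify b ~ e  [subst: {-} | 1 pending]
  bind b := e
step 2: unify d ~ a  [subst: {b:=e} | 0 pending]
  bind d := a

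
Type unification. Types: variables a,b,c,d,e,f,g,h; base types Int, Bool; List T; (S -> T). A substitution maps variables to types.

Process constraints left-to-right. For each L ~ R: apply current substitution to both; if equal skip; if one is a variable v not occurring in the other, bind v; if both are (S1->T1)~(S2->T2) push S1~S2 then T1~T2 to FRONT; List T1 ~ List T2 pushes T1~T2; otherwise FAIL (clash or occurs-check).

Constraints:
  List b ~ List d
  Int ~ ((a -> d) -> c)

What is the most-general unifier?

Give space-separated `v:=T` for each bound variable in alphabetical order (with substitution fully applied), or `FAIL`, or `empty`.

Answer: FAIL

Derivation:
step 1: unify List b ~ List d  [subst: {-} | 1 pending]
  -> decompose List: push b~d
step 2: unify b ~ d  [subst: {-} | 1 pending]
  bind b := d
step 3: unify Int ~ ((a -> d) -> c)  [subst: {b:=d} | 0 pending]
  clash: Int vs ((a -> d) -> c)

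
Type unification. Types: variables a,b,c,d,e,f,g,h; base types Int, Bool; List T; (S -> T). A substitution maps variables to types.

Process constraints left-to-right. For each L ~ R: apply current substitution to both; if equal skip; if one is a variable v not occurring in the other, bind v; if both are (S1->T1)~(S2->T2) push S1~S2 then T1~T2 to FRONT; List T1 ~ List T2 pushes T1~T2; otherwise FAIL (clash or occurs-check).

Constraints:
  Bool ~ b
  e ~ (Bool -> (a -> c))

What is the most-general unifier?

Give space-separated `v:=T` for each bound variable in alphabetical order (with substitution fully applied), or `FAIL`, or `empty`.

step 1: unify Bool ~ b  [subst: {-} | 1 pending]
  bind b := Bool
step 2: unify e ~ (Bool -> (a -> c))  [subst: {b:=Bool} | 0 pending]
  bind e := (Bool -> (a -> c))

Answer: b:=Bool e:=(Bool -> (a -> c))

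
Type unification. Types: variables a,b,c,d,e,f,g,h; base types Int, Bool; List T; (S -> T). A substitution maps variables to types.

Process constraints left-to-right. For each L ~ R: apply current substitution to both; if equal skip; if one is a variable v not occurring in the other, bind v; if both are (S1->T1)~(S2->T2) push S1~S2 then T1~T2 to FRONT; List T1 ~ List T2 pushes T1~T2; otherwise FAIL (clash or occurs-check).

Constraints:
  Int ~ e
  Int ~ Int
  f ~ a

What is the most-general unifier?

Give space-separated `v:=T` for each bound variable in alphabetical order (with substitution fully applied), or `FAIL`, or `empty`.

step 1: unify Int ~ e  [subst: {-} | 2 pending]
  bind e := Int
step 2: unify Int ~ Int  [subst: {e:=Int} | 1 pending]
  -> identical, skip
step 3: unify f ~ a  [subst: {e:=Int} | 0 pending]
  bind f := a

Answer: e:=Int f:=a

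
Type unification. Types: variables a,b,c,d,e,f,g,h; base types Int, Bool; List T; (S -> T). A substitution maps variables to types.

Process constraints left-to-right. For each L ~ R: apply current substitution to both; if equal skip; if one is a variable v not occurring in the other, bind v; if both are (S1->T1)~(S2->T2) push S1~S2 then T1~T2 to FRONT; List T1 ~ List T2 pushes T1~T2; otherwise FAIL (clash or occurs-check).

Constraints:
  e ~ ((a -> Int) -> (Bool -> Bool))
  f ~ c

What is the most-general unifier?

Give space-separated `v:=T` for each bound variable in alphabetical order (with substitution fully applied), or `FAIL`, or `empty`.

step 1: unify e ~ ((a -> Int) -> (Bool -> Bool))  [subst: {-} | 1 pending]
  bind e := ((a -> Int) -> (Bool -> Bool))
step 2: unify f ~ c  [subst: {e:=((a -> Int) -> (Bool -> Bool))} | 0 pending]
  bind f := c

Answer: e:=((a -> Int) -> (Bool -> Bool)) f:=c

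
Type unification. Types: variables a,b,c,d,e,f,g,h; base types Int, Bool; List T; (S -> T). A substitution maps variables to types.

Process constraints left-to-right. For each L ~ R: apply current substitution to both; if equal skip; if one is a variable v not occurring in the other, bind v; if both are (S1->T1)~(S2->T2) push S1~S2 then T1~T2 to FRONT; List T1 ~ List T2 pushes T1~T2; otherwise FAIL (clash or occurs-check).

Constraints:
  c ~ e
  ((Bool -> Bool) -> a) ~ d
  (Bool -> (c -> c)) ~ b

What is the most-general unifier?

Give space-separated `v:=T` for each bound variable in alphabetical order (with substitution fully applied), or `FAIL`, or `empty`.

Answer: b:=(Bool -> (e -> e)) c:=e d:=((Bool -> Bool) -> a)

Derivation:
step 1: unify c ~ e  [subst: {-} | 2 pending]
  bind c := e
step 2: unify ((Bool -> Bool) -> a) ~ d  [subst: {c:=e} | 1 pending]
  bind d := ((Bool -> Bool) -> a)
step 3: unify (Bool -> (e -> e)) ~ b  [subst: {c:=e, d:=((Bool -> Bool) -> a)} | 0 pending]
  bind b := (Bool -> (e -> e))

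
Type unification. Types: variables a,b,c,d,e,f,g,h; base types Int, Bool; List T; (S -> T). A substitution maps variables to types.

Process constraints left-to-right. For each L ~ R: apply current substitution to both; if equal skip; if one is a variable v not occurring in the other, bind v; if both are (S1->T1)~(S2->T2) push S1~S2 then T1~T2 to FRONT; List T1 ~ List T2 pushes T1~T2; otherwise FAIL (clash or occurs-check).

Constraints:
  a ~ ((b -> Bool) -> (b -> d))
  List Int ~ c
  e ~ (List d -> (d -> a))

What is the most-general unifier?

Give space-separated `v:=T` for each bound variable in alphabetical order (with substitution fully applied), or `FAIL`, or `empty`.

step 1: unify a ~ ((b -> Bool) -> (b -> d))  [subst: {-} | 2 pending]
  bind a := ((b -> Bool) -> (b -> d))
step 2: unify List Int ~ c  [subst: {a:=((b -> Bool) -> (b -> d))} | 1 pending]
  bind c := List Int
step 3: unify e ~ (List d -> (d -> ((b -> Bool) -> (b -> d))))  [subst: {a:=((b -> Bool) -> (b -> d)), c:=List Int} | 0 pending]
  bind e := (List d -> (d -> ((b -> Bool) -> (b -> d))))

Answer: a:=((b -> Bool) -> (b -> d)) c:=List Int e:=(List d -> (d -> ((b -> Bool) -> (b -> d))))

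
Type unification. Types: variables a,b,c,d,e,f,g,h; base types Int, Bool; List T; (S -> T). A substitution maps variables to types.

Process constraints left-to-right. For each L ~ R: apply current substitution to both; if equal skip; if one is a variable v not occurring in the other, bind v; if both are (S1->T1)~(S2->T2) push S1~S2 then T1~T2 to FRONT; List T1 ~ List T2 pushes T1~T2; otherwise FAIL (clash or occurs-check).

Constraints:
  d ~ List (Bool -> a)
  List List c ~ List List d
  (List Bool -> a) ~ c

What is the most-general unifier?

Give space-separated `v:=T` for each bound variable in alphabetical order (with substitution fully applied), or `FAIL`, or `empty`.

step 1: unify d ~ List (Bool -> a)  [subst: {-} | 2 pending]
  bind d := List (Bool -> a)
step 2: unify List List c ~ List List List (Bool -> a)  [subst: {d:=List (Bool -> a)} | 1 pending]
  -> decompose List: push List c~List List (Bool -> a)
step 3: unify List c ~ List List (Bool -> a)  [subst: {d:=List (Bool -> a)} | 1 pending]
  -> decompose List: push c~List (Bool -> a)
step 4: unify c ~ List (Bool -> a)  [subst: {d:=List (Bool -> a)} | 1 pending]
  bind c := List (Bool -> a)
step 5: unify (List Bool -> a) ~ List (Bool -> a)  [subst: {d:=List (Bool -> a), c:=List (Bool -> a)} | 0 pending]
  clash: (List Bool -> a) vs List (Bool -> a)

Answer: FAIL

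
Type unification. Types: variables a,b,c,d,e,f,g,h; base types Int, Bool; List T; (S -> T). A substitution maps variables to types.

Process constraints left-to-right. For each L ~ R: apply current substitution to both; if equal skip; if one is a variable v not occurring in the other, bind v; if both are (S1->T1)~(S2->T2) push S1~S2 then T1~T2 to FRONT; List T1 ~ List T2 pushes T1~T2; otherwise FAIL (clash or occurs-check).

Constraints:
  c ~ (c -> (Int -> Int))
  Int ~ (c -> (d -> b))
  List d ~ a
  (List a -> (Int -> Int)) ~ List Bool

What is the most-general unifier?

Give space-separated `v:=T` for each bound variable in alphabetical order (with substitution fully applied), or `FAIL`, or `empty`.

step 1: unify c ~ (c -> (Int -> Int))  [subst: {-} | 3 pending]
  occurs-check fail: c in (c -> (Int -> Int))

Answer: FAIL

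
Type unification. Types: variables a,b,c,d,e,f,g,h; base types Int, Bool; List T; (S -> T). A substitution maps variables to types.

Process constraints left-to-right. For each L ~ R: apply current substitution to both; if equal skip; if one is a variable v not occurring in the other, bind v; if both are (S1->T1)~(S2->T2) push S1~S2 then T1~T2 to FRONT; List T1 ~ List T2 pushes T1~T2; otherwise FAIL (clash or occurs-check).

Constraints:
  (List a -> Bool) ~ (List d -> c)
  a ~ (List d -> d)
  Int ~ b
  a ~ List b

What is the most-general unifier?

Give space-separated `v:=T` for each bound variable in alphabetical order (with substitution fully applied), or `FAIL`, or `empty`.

step 1: unify (List a -> Bool) ~ (List d -> c)  [subst: {-} | 3 pending]
  -> decompose arrow: push List a~List d, Bool~c
step 2: unify List a ~ List d  [subst: {-} | 4 pending]
  -> decompose List: push a~d
step 3: unify a ~ d  [subst: {-} | 4 pending]
  bind a := d
step 4: unify Bool ~ c  [subst: {a:=d} | 3 pending]
  bind c := Bool
step 5: unify d ~ (List d -> d)  [subst: {a:=d, c:=Bool} | 2 pending]
  occurs-check fail: d in (List d -> d)

Answer: FAIL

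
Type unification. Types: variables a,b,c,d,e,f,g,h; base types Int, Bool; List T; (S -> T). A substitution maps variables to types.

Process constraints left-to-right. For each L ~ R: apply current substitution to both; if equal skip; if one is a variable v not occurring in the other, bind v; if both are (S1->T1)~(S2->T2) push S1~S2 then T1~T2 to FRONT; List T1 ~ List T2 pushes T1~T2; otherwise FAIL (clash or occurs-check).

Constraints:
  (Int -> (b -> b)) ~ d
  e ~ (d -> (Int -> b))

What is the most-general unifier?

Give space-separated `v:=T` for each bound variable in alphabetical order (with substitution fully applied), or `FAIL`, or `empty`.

step 1: unify (Int -> (b -> b)) ~ d  [subst: {-} | 1 pending]
  bind d := (Int -> (b -> b))
step 2: unify e ~ ((Int -> (b -> b)) -> (Int -> b))  [subst: {d:=(Int -> (b -> b))} | 0 pending]
  bind e := ((Int -> (b -> b)) -> (Int -> b))

Answer: d:=(Int -> (b -> b)) e:=((Int -> (b -> b)) -> (Int -> b))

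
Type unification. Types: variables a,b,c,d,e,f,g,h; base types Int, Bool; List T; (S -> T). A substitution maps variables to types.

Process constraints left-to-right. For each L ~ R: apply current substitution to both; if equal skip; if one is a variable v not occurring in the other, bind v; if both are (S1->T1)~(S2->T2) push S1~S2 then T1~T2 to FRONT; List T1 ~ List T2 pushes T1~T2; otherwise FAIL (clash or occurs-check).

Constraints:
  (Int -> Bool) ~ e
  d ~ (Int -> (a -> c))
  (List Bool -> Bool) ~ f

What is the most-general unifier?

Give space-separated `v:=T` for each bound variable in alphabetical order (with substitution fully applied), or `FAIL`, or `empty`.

step 1: unify (Int -> Bool) ~ e  [subst: {-} | 2 pending]
  bind e := (Int -> Bool)
step 2: unify d ~ (Int -> (a -> c))  [subst: {e:=(Int -> Bool)} | 1 pending]
  bind d := (Int -> (a -> c))
step 3: unify (List Bool -> Bool) ~ f  [subst: {e:=(Int -> Bool), d:=(Int -> (a -> c))} | 0 pending]
  bind f := (List Bool -> Bool)

Answer: d:=(Int -> (a -> c)) e:=(Int -> Bool) f:=(List Bool -> Bool)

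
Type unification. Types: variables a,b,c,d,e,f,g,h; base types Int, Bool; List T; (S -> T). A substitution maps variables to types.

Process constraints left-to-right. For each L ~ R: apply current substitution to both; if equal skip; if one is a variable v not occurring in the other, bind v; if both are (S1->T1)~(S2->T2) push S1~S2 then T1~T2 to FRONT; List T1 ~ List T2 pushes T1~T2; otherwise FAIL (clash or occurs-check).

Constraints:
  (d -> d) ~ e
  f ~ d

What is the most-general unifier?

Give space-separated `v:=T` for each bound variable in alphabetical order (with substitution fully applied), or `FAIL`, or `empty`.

step 1: unify (d -> d) ~ e  [subst: {-} | 1 pending]
  bind e := (d -> d)
step 2: unify f ~ d  [subst: {e:=(d -> d)} | 0 pending]
  bind f := d

Answer: e:=(d -> d) f:=d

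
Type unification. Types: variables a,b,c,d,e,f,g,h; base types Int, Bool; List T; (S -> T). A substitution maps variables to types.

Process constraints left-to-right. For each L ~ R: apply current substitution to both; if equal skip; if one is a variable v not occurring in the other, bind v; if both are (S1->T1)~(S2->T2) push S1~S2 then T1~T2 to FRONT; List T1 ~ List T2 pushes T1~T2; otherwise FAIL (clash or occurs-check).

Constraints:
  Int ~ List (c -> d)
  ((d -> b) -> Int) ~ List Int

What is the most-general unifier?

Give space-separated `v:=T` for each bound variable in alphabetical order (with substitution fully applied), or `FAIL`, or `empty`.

Answer: FAIL

Derivation:
step 1: unify Int ~ List (c -> d)  [subst: {-} | 1 pending]
  clash: Int vs List (c -> d)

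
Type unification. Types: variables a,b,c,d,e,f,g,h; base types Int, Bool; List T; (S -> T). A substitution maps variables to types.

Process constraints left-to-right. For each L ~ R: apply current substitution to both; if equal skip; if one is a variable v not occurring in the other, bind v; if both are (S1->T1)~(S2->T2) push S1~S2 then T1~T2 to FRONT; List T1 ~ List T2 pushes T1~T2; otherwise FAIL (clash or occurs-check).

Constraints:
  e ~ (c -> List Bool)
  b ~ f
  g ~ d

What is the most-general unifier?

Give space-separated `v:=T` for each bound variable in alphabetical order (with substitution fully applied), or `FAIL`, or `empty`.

Answer: b:=f e:=(c -> List Bool) g:=d

Derivation:
step 1: unify e ~ (c -> List Bool)  [subst: {-} | 2 pending]
  bind e := (c -> List Bool)
step 2: unify b ~ f  [subst: {e:=(c -> List Bool)} | 1 pending]
  bind b := f
step 3: unify g ~ d  [subst: {e:=(c -> List Bool), b:=f} | 0 pending]
  bind g := d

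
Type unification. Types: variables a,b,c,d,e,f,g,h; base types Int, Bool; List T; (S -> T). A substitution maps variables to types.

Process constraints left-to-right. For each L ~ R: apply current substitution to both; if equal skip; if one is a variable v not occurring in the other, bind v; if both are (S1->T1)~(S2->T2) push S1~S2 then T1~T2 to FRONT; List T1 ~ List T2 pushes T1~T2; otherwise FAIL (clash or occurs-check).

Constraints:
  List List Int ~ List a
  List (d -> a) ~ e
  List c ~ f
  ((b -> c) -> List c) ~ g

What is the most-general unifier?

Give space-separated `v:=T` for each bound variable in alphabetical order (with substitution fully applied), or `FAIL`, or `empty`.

Answer: a:=List Int e:=List (d -> List Int) f:=List c g:=((b -> c) -> List c)

Derivation:
step 1: unify List List Int ~ List a  [subst: {-} | 3 pending]
  -> decompose List: push List Int~a
step 2: unify List Int ~ a  [subst: {-} | 3 pending]
  bind a := List Int
step 3: unify List (d -> List Int) ~ e  [subst: {a:=List Int} | 2 pending]
  bind e := List (d -> List Int)
step 4: unify List c ~ f  [subst: {a:=List Int, e:=List (d -> List Int)} | 1 pending]
  bind f := List c
step 5: unify ((b -> c) -> List c) ~ g  [subst: {a:=List Int, e:=List (d -> List Int), f:=List c} | 0 pending]
  bind g := ((b -> c) -> List c)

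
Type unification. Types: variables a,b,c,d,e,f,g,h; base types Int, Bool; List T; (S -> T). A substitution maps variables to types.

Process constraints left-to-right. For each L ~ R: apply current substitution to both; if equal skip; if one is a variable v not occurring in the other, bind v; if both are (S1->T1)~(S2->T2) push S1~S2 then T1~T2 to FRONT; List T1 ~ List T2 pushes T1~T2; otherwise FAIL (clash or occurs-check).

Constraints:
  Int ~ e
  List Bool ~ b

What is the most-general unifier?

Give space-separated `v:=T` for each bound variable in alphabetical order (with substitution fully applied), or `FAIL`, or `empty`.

step 1: unify Int ~ e  [subst: {-} | 1 pending]
  bind e := Int
step 2: unify List Bool ~ b  [subst: {e:=Int} | 0 pending]
  bind b := List Bool

Answer: b:=List Bool e:=Int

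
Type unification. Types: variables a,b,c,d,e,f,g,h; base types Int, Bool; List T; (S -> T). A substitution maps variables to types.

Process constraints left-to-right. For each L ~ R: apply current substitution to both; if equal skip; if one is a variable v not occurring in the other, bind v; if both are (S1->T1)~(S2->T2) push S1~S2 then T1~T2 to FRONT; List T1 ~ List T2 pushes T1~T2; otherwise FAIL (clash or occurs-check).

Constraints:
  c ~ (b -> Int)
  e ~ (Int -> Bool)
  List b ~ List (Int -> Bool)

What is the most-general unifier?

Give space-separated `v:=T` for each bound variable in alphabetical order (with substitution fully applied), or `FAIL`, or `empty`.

Answer: b:=(Int -> Bool) c:=((Int -> Bool) -> Int) e:=(Int -> Bool)

Derivation:
step 1: unify c ~ (b -> Int)  [subst: {-} | 2 pending]
  bind c := (b -> Int)
step 2: unify e ~ (Int -> Bool)  [subst: {c:=(b -> Int)} | 1 pending]
  bind e := (Int -> Bool)
step 3: unify List b ~ List (Int -> Bool)  [subst: {c:=(b -> Int), e:=(Int -> Bool)} | 0 pending]
  -> decompose List: push b~(Int -> Bool)
step 4: unify b ~ (Int -> Bool)  [subst: {c:=(b -> Int), e:=(Int -> Bool)} | 0 pending]
  bind b := (Int -> Bool)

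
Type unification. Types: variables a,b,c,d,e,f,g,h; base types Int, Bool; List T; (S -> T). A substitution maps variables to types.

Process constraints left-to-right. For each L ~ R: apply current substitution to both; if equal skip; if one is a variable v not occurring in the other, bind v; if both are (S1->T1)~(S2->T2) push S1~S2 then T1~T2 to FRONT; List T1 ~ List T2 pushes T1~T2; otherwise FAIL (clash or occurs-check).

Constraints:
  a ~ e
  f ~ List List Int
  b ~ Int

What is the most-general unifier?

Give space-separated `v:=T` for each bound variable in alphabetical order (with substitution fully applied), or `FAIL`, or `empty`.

Answer: a:=e b:=Int f:=List List Int

Derivation:
step 1: unify a ~ e  [subst: {-} | 2 pending]
  bind a := e
step 2: unify f ~ List List Int  [subst: {a:=e} | 1 pending]
  bind f := List List Int
step 3: unify b ~ Int  [subst: {a:=e, f:=List List Int} | 0 pending]
  bind b := Int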